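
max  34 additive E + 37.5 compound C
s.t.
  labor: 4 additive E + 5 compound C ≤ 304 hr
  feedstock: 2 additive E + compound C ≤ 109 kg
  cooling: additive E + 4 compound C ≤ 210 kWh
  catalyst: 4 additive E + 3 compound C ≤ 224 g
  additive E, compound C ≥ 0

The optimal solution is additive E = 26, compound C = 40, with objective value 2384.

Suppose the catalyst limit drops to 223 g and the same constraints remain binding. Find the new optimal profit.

At the optimum: labor uses 304 of 304 (binding); feedstock uses 92 of 109 (slack = 17); cooling uses 186 of 210 (slack = 24); catalyst uses 224 of 224 (binding).
By complementary slackness, y = 0 for the non-binding constraints.
From A_Bᵀ y = c: 4·y_labor + 4·y_catalyst = 34; 5·y_labor + 3·y_catalyst = 37.5.
Solving: y_labor = 6, y_catalyst = 2.5.
Δz = y_catalyst·Δb = 2.5 × (-1) = -2.5, so new z* = 2384 − 2.5 = 2381.5.

2381.5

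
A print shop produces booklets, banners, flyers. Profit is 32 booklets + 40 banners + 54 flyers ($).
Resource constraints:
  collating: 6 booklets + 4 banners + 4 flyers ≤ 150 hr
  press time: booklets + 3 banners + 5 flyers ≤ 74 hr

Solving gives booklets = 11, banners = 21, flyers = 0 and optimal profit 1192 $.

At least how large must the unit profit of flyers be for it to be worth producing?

Check each constraint at x*: collating 150/150 (tight); press time 74/74 (tight).
From A_Bᵀ y = c: 6·y_collating + 1·y_press time = 32; 4·y_collating + 3·y_press time = 40.
→ y_collating = 4 and y_press time = 8.
flyers enters the basis when its profit ≥ yᵀa₃ = 4·4 + 8·5 = 56.

56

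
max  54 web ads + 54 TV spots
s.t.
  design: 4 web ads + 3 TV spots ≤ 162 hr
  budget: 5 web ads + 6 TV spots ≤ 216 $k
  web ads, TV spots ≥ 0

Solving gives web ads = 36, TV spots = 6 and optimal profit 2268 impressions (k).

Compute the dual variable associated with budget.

Both design and budget are binding at x*.
The binding rows give the dual system: 4·y_design + 5·y_budget = 54 and 3·y_design + 6·y_budget = 54.
Solving: y_design = 6, y_budget = 6.
Shadow price of budget = 6.

6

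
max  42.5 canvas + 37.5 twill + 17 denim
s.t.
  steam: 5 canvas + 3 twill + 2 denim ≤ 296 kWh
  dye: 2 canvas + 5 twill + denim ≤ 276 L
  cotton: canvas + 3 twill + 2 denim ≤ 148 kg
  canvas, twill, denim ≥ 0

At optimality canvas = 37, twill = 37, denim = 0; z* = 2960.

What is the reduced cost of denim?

-8

Binding: steam and cotton. Non-binding: dye (17 unused).
By complementary slackness, y = 0 for the non-binding constraint.
Dual feasibility on the basic columns requires 5·y_steam + 1·y_cotton = 42.5, 3·y_steam + 3·y_cotton = 37.5.
→ y_steam = 7.5 and y_cotton = 5.
Reduced cost of denim: c₃ − yᵀa₃ = 17 − (7.5·2 + 5·2) = 17 − 25 = -8.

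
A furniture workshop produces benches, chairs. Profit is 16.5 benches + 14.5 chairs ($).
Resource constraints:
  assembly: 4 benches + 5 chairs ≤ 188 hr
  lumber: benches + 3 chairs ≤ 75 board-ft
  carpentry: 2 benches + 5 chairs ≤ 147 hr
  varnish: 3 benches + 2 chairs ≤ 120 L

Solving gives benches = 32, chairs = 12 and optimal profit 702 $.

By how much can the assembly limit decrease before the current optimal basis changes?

Binding constraints: assembly, varnish. The basis is B = [[4,5],[3,2]] with det -7.
Per unit decrease in assembly, x* moves by d = (0.2857, -0.4286).
The basis stays optimal until chairs reaches 0; allowable decrease = 28 hr.

28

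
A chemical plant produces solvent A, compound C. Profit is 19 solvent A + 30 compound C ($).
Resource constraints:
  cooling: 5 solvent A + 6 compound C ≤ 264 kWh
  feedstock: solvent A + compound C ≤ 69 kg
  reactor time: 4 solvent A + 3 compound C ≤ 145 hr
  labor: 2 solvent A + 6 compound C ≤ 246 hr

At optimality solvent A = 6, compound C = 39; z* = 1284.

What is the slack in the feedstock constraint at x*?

24

feedstock used = 1·6 + 1·39 = 45; slack = 69 − 45 = 24.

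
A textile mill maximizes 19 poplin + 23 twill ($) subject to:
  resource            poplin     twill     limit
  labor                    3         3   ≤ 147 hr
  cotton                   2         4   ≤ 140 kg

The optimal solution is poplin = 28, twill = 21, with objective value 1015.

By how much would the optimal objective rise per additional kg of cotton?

At the optimum: labor uses 147 of 147 (binding); cotton uses 140 of 140 (binding).
Dual feasibility on the basic columns requires 3·y_labor + 2·y_cotton = 19, 3·y_labor + 4·y_cotton = 23.
→ y_labor = 5 and y_cotton = 2.
Shadow price of cotton = 2.

2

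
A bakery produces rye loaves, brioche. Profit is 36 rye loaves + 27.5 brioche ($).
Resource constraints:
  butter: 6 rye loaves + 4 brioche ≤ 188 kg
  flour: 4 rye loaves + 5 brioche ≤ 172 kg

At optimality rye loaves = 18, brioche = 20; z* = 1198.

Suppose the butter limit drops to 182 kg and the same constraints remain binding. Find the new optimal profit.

At the optimum: butter uses 188 of 188 (binding); flour uses 172 of 172 (binding).
From A_Bᵀ y = c: 6·y_butter + 4·y_flour = 36; 4·y_butter + 5·y_flour = 27.5.
→ y_butter = 5 and y_flour = 1.5.
Δz = y_butter·Δb = 5 × (-6) = -30, so new z* = 1198 − 30 = 1168.

1168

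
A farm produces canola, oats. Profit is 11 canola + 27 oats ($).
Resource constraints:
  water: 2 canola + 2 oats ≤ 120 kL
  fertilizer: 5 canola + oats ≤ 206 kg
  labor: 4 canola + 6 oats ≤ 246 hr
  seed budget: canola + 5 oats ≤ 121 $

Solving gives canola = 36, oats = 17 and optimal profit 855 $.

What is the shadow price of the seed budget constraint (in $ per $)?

Check each constraint at x*: water 106/120 (slack 14); fertilizer 197/206 (slack 9); labor 246/246 (tight); seed budget 121/121 (tight).
Since water, fertilizer are not tight, their duals are 0.
Dual feasibility on the basic columns requires 4·y_labor + 1·y_seed budget = 11, 6·y_labor + 5·y_seed budget = 27.
This yields shadow prices y_labor = 2, y_seed budget = 3.
Shadow price of seed budget = 3.

3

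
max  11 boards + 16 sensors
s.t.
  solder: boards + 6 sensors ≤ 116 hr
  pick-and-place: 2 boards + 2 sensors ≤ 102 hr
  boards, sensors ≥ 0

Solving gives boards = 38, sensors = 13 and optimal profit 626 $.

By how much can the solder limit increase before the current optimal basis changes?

Binding constraints: solder, pick-and-place. The basis is B = [[1,6],[2,2]] with det -10.
Per unit increase in solder, x* moves by d = (-0.2, 0.2).
The basis stays optimal until boards reaches 0; allowable increase = 190 hr.

190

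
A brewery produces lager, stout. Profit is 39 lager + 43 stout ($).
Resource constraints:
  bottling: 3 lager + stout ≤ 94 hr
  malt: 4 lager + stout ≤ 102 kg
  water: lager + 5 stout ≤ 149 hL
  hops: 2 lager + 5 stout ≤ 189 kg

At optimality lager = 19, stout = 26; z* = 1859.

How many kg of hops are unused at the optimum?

21

hops used = 2·19 + 5·26 = 168; slack = 189 − 168 = 21.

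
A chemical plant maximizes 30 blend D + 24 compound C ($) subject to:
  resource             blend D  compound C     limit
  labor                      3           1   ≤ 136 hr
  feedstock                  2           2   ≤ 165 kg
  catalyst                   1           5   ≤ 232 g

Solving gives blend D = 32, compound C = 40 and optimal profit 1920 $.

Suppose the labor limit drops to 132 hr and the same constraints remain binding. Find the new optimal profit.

Binding: labor and catalyst. Non-binding: feedstock (21 unused).
Slack constraints have shadow price 0 (complementary slackness).
From A_Bᵀ y = c: 3·y_labor + 1·y_catalyst = 30; 1·y_labor + 5·y_catalyst = 24.
→ y_labor = 9 and y_catalyst = 3.
Δz = y_labor·Δb = 9 × (-4) = -36, so new z* = 1920 − 36 = 1884.

1884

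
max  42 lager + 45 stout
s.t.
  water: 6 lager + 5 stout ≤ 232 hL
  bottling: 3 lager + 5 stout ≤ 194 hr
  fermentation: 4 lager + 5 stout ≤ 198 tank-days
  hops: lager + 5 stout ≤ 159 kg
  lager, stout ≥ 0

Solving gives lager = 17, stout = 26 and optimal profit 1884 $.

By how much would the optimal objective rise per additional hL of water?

3

At the optimum: water uses 232 of 232 (binding); bottling uses 181 of 194 (slack = 13); fermentation uses 198 of 198 (binding); hops uses 147 of 159 (slack = 12).
Slack constraints have shadow price 0 (complementary slackness).
From A_Bᵀ y = c: 6·y_water + 4·y_fermentation = 42; 5·y_water + 5·y_fermentation = 45.
Solving: y_water = 3, y_fermentation = 6.
Shadow price of water = 3.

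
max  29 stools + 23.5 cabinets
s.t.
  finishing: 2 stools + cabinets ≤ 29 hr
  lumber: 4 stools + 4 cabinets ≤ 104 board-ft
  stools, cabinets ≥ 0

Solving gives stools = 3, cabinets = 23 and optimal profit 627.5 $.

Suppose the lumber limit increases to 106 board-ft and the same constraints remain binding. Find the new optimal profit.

Both finishing and lumber are binding at x*.
The binding rows give the dual system: 2·y_finishing + 4·y_lumber = 29 and 1·y_finishing + 4·y_lumber = 23.5.
Solving: y_finishing = 5.5, y_lumber = 4.5.
Δz = y_lumber·Δb = 4.5 × (2) = 9, so new z* = 627.5 + 9 = 636.5.

636.5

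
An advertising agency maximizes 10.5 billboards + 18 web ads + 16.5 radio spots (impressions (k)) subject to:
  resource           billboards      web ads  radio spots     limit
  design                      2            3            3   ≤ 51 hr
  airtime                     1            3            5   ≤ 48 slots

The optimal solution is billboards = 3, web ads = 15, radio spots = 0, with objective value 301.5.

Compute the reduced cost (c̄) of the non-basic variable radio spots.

-4.5

Both design and airtime are binding at x*.
The binding rows give the dual system: 2·y_design + 1·y_airtime = 10.5 and 3·y_design + 3·y_airtime = 18.
Solving: y_design = 4.5, y_airtime = 1.5.
Reduced cost of radio spots: c₃ − yᵀa₃ = 16.5 − (4.5·3 + 1.5·5) = 16.5 − 21 = -4.5.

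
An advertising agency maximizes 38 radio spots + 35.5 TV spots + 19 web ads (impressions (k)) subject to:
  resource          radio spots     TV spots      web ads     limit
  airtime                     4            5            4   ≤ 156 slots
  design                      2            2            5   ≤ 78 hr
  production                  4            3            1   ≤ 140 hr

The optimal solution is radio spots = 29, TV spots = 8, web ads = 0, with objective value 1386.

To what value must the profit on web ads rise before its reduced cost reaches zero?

20

At the optimum: airtime uses 156 of 156 (binding); design uses 74 of 78 (slack = 4); production uses 140 of 140 (binding).
Slack constraints have shadow price 0 (complementary slackness).
Dual feasibility on the basic columns requires 4·y_airtime + 4·y_production = 38, 5·y_airtime + 3·y_production = 35.5.
Solving: y_airtime = 3.5, y_production = 6.
web ads enters the basis when its profit ≥ yᵀa₃ = 3.5·4 + 6·1 = 20.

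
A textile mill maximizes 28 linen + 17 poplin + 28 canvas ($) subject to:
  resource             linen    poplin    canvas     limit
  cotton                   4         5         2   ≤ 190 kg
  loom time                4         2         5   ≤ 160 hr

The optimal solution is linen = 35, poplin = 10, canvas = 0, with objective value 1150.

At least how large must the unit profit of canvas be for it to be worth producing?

32

Check each constraint at x*: cotton 190/190 (tight); loom time 160/160 (tight).
The binding rows give the dual system: 4·y_cotton + 4·y_loom time = 28 and 5·y_cotton + 2·y_loom time = 17.
Solving: y_cotton = 1, y_loom time = 6.
canvas enters the basis when its profit ≥ yᵀa₃ = 1·2 + 6·5 = 32.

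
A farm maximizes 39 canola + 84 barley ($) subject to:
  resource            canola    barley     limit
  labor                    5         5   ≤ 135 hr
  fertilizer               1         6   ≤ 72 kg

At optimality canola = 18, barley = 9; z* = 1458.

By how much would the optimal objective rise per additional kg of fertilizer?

Both labor and fertilizer are binding at x*.
The binding rows give the dual system: 5·y_labor + 1·y_fertilizer = 39 and 5·y_labor + 6·y_fertilizer = 84.
This yields shadow prices y_labor = 6, y_fertilizer = 9.
Shadow price of fertilizer = 9.

9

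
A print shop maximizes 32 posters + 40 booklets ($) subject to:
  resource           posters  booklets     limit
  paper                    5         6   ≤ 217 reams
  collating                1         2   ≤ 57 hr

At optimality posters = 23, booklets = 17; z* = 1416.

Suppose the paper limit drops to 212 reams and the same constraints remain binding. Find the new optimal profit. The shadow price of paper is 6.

1386

Δb = -5, so new z* = 1416 + (6)·(-5) = 1416 − 30 = 1386.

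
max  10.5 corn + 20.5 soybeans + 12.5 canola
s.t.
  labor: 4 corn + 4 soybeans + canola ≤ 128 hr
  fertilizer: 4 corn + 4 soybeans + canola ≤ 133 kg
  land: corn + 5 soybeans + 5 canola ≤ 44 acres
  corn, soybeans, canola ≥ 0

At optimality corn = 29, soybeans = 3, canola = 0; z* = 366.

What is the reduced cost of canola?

Check each constraint at x*: labor 128/128 (tight); fertilizer 128/133 (slack 5); land 44/44 (tight).
Since fertilizer is not tight, its dual is 0.
Dual feasibility on the basic columns requires 4·y_labor + 1·y_land = 10.5, 4·y_labor + 5·y_land = 20.5.
Solving: y_labor = 2, y_land = 2.5.
Reduced cost of canola: c₃ − yᵀa₃ = 12.5 − (2·1 + 2.5·5) = 12.5 − 14.5 = -2.

-2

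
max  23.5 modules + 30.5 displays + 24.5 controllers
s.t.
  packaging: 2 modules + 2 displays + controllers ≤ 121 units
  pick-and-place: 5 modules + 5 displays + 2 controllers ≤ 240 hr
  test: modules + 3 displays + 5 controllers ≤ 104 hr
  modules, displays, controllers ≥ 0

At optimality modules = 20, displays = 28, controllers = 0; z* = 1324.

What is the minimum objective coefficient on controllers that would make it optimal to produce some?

25.5

Check each constraint at x*: packaging 96/121 (slack 25); pick-and-place 240/240 (tight); test 104/104 (tight).
Since packaging is not tight, its dual is 0.
Dual feasibility on the basic columns requires 5·y_pick-and-place + 1·y_test = 23.5, 5·y_pick-and-place + 3·y_test = 30.5.
This yields shadow prices y_pick-and-place = 4, y_test = 3.5.
controllers enters the basis when its profit ≥ yᵀa₃ = 4·2 + 3.5·5 = 25.5.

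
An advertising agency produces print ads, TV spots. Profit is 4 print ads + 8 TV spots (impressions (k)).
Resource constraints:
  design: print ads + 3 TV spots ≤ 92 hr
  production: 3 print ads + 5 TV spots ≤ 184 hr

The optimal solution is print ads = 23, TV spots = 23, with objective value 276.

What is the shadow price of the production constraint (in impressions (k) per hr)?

1

At the optimum: design uses 92 of 92 (binding); production uses 184 of 184 (binding).
Dual feasibility on the basic columns requires 1·y_design + 3·y_production = 4, 3·y_design + 5·y_production = 8.
Solving: y_design = 1, y_production = 1.
Shadow price of production = 1.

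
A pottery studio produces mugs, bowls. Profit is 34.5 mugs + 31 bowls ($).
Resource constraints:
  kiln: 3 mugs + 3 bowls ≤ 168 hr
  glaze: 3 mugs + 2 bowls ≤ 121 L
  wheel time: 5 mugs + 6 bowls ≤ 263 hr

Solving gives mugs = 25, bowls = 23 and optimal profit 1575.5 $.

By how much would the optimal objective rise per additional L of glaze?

6.5

At the optimum: kiln uses 144 of 168 (slack = 24); glaze uses 121 of 121 (binding); wheel time uses 263 of 263 (binding).
Since kiln is not tight, its dual is 0.
From A_Bᵀ y = c: 3·y_glaze + 5·y_wheel time = 34.5; 2·y_glaze + 6·y_wheel time = 31.
→ y_glaze = 6.5 and y_wheel time = 3.
Shadow price of glaze = 6.5.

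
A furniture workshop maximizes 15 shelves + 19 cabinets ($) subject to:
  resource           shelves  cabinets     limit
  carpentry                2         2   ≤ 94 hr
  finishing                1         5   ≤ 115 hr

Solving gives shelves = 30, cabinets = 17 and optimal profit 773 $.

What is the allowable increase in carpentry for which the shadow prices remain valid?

Binding constraints: carpentry, finishing. The basis is B = [[2,2],[1,5]] with det 8.
Per unit increase in carpentry, x* moves by d = (0.625, -0.125).
The basis stays optimal until cabinets reaches 0; allowable increase = 136 hr.

136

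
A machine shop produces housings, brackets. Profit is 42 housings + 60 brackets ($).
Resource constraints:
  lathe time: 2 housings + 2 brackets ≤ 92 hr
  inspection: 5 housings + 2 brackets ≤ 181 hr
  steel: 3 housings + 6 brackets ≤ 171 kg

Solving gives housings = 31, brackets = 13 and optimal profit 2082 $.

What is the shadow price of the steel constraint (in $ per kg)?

At the optimum: lathe time uses 88 of 92 (slack = 4); inspection uses 181 of 181 (binding); steel uses 171 of 171 (binding).
Since lathe time is not tight, its dual is 0.
The binding rows give the dual system: 5·y_inspection + 3·y_steel = 42 and 2·y_inspection + 6·y_steel = 60.
Solving: y_inspection = 3, y_steel = 9.
Shadow price of steel = 9.

9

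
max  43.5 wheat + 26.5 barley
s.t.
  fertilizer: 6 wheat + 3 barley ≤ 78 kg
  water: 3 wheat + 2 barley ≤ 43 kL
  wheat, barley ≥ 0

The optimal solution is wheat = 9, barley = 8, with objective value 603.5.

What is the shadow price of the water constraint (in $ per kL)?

9.5

At the optimum: fertilizer uses 78 of 78 (binding); water uses 43 of 43 (binding).
Dual feasibility on the basic columns requires 6·y_fertilizer + 3·y_water = 43.5, 3·y_fertilizer + 2·y_water = 26.5.
This yields shadow prices y_fertilizer = 2.5, y_water = 9.5.
Shadow price of water = 9.5.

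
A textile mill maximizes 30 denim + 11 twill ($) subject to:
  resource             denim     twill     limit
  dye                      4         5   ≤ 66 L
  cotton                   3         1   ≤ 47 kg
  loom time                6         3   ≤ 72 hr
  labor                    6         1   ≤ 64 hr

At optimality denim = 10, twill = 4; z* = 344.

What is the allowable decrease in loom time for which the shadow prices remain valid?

Binding constraints: loom time, labor. The basis is B = [[6,3],[6,1]] with det -12.
Per unit decrease in loom time, x* moves by d = (0.0833, -0.5).
The basis stays optimal until twill reaches 0; allowable decrease = 8 hr.

8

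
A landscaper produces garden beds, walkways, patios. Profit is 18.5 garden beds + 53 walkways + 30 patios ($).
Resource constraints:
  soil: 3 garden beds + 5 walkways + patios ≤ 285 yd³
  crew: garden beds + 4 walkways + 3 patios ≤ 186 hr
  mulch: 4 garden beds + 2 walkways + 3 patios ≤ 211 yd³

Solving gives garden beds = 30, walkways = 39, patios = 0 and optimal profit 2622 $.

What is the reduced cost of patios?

-1.5

Check each constraint at x*: soil 285/285 (tight); crew 186/186 (tight); mulch 198/211 (slack 13).
Since mulch is not tight, its dual is 0.
Dual feasibility on the basic columns requires 3·y_soil + 1·y_crew = 18.5, 5·y_soil + 4·y_crew = 53.
This yields shadow prices y_soil = 3, y_crew = 9.5.
Reduced cost of patios: c₃ − yᵀa₃ = 30 − (3·1 + 9.5·3) = 30 − 31.5 = -1.5.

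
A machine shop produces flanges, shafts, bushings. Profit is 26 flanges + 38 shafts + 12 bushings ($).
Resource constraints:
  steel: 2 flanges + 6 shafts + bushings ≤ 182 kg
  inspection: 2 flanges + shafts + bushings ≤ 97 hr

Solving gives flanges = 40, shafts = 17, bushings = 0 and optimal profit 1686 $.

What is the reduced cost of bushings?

Check each constraint at x*: steel 182/182 (tight); inspection 97/97 (tight).
The binding rows give the dual system: 2·y_steel + 2·y_inspection = 26 and 6·y_steel + 1·y_inspection = 38.
This yields shadow prices y_steel = 5, y_inspection = 8.
Reduced cost of bushings: c₃ − yᵀa₃ = 12 − (5·1 + 8·1) = 12 − 13 = -1.

-1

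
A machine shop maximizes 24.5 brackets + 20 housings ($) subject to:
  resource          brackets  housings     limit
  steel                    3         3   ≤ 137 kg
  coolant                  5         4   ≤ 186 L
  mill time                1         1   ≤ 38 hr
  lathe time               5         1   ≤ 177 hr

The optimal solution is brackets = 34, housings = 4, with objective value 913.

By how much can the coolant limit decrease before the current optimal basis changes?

Binding constraints: coolant, mill time. The basis is B = [[5,4],[1,1]] with det 1.
Per unit decrease in coolant, x* moves by d = (-1, 1).
The basis stays optimal until brackets reaches 0; allowable decrease = 34 L.

34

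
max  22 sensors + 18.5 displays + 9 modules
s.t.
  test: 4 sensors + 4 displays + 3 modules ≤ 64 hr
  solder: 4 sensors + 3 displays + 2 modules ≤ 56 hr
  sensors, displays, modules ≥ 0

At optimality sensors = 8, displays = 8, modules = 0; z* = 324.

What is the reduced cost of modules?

At the optimum: test uses 64 of 64 (binding); solder uses 56 of 56 (binding).
From A_Bᵀ y = c: 4·y_test + 4·y_solder = 22; 4·y_test + 3·y_solder = 18.5.
This yields shadow prices y_test = 2, y_solder = 3.5.
Reduced cost of modules: c₃ − yᵀa₃ = 9 − (2·3 + 3.5·2) = 9 − 13 = -4.

-4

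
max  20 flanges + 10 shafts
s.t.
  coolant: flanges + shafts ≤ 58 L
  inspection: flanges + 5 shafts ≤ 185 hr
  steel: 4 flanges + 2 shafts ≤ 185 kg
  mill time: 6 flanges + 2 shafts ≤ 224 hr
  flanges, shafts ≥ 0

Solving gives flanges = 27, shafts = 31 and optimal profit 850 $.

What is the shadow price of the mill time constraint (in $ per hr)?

Check each constraint at x*: coolant 58/58 (tight); inspection 182/185 (slack 3); steel 170/185 (slack 15); mill time 224/224 (tight).
Slack constraints have shadow price 0 (complementary slackness).
The binding rows give the dual system: 1·y_coolant + 6·y_mill time = 20 and 1·y_coolant + 2·y_mill time = 10.
→ y_coolant = 5 and y_mill time = 2.5.
Shadow price of mill time = 2.5.

2.5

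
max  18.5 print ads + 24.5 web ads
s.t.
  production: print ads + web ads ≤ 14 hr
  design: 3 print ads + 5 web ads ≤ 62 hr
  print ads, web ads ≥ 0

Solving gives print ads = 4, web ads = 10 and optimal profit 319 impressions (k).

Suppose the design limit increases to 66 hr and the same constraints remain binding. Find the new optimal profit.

Check each constraint at x*: production 14/14 (tight); design 62/62 (tight).
The binding rows give the dual system: 1·y_production + 3·y_design = 18.5 and 1·y_production + 5·y_design = 24.5.
→ y_production = 9.5 and y_design = 3.
Δz = y_design·Δb = 3 × (4) = 12, so new z* = 319 + 12 = 331.

331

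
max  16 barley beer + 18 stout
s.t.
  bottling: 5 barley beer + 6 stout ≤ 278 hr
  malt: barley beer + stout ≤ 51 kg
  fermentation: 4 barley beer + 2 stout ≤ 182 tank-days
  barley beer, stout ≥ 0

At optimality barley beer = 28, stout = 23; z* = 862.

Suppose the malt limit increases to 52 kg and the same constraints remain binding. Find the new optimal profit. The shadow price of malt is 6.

868

Δb = 1, so new z* = 862 + (6)·(1) = 862 + 6 = 868.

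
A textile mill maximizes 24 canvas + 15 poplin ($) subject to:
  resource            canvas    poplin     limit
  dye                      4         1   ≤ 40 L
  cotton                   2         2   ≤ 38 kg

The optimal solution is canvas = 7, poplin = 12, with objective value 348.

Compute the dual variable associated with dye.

Check each constraint at x*: dye 40/40 (tight); cotton 38/38 (tight).
Dual feasibility on the basic columns requires 4·y_dye + 2·y_cotton = 24, 1·y_dye + 2·y_cotton = 15.
Solving: y_dye = 3, y_cotton = 6.
Shadow price of dye = 3.

3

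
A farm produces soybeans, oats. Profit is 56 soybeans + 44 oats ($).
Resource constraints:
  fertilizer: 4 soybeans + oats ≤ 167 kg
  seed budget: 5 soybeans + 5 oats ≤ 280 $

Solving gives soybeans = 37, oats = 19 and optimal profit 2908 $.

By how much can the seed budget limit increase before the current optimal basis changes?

555

Binding constraints: fertilizer, seed budget. The basis is B = [[4,1],[5,5]] with det 15.
Per unit increase in seed budget, x* moves by d = (-0.0667, 0.2667).
The basis stays optimal until soybeans reaches 0; allowable increase = 555 $.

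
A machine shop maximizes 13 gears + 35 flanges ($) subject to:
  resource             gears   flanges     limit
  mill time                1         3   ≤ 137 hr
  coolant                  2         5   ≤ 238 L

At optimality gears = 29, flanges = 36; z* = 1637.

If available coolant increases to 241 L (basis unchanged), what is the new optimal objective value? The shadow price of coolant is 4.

1649

Δb = 3, so new z* = 1637 + (4)·(3) = 1637 + 12 = 1649.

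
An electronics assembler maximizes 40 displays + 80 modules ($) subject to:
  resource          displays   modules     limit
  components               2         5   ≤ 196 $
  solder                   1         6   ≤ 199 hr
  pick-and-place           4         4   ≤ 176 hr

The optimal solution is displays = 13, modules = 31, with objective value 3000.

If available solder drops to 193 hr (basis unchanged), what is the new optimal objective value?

2952

Binding: solder and pick-and-place. Non-binding: components (15 unused).
Slack constraints have shadow price 0 (complementary slackness).
The binding rows give the dual system: 1·y_solder + 4·y_pick-and-place = 40 and 6·y_solder + 4·y_pick-and-place = 80.
Solving: y_solder = 8, y_pick-and-place = 8.
Δz = y_solder·Δb = 8 × (-6) = -48, so new z* = 3000 − 48 = 2952.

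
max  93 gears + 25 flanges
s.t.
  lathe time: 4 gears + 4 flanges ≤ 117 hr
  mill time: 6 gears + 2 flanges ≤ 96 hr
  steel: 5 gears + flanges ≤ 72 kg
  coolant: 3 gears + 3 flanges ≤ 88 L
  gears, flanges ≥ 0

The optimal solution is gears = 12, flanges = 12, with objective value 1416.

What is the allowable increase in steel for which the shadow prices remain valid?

8

Binding constraints: mill time, steel. The basis is B = [[6,2],[5,1]] with det -4.
Per unit increase in steel, x* moves by d = (0.5, -1.5).
The basis stays optimal until flanges reaches 0; allowable increase = 8 kg.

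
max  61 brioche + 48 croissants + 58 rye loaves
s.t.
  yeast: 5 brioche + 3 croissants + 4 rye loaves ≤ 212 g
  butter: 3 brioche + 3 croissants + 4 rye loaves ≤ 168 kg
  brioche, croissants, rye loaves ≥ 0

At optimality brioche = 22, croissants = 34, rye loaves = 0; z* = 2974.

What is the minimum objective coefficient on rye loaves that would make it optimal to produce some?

64

At the optimum: yeast uses 212 of 212 (binding); butter uses 168 of 168 (binding).
The binding rows give the dual system: 5·y_yeast + 3·y_butter = 61 and 3·y_yeast + 3·y_butter = 48.
Solving: y_yeast = 6.5, y_butter = 9.5.
rye loaves enters the basis when its profit ≥ yᵀa₃ = 6.5·4 + 9.5·4 = 64.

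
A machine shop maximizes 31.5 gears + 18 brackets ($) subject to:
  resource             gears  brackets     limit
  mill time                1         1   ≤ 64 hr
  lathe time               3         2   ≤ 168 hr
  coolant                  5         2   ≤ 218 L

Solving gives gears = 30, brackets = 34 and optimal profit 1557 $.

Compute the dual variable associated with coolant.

4.5

Binding: mill time and coolant. Non-binding: lathe time (10 unused).
By complementary slackness, y = 0 for the non-binding constraint.
The binding rows give the dual system: 1·y_mill time + 5·y_coolant = 31.5 and 1·y_mill time + 2·y_coolant = 18.
Solving: y_mill time = 9, y_coolant = 4.5.
Shadow price of coolant = 4.5.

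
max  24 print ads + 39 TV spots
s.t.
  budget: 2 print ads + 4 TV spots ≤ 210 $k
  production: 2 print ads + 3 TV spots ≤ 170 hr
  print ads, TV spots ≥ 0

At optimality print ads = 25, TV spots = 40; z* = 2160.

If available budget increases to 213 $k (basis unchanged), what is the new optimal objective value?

2169

Check each constraint at x*: budget 210/210 (tight); production 170/170 (tight).
From A_Bᵀ y = c: 2·y_budget + 2·y_production = 24; 4·y_budget + 3·y_production = 39.
Solving: y_budget = 3, y_production = 9.
Δz = y_budget·Δb = 3 × (3) = 9, so new z* = 2160 + 9 = 2169.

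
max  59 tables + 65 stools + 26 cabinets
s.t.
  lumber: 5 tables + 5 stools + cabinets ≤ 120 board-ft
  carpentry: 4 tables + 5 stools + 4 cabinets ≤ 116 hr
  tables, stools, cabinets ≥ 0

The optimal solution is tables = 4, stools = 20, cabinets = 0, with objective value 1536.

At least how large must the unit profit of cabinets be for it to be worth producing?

31

Check each constraint at x*: lumber 120/120 (tight); carpentry 116/116 (tight).
Dual feasibility on the basic columns requires 5·y_lumber + 4·y_carpentry = 59, 5·y_lumber + 5·y_carpentry = 65.
→ y_lumber = 7 and y_carpentry = 6.
cabinets enters the basis when its profit ≥ yᵀa₃ = 7·1 + 6·4 = 31.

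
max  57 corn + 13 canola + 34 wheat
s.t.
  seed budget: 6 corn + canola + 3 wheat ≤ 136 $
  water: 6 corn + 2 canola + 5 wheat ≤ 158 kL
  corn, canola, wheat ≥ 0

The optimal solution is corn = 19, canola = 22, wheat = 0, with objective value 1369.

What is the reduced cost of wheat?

At the optimum: seed budget uses 136 of 136 (binding); water uses 158 of 158 (binding).
From A_Bᵀ y = c: 6·y_seed budget + 6·y_water = 57; 1·y_seed budget + 2·y_water = 13.
This yields shadow prices y_seed budget = 6, y_water = 3.5.
Reduced cost of wheat: c₃ − yᵀa₃ = 34 − (6·3 + 3.5·5) = 34 − 35.5 = -1.5.

-1.5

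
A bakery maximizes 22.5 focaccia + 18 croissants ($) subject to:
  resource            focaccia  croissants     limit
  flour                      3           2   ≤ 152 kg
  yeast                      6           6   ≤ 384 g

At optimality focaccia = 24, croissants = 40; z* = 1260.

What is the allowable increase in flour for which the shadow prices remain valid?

Binding constraints: flour, yeast. The basis is B = [[3,2],[6,6]] with det 6.
Per unit increase in flour, x* moves by d = (1, -1).
The basis stays optimal until croissants reaches 0; allowable increase = 40 kg.

40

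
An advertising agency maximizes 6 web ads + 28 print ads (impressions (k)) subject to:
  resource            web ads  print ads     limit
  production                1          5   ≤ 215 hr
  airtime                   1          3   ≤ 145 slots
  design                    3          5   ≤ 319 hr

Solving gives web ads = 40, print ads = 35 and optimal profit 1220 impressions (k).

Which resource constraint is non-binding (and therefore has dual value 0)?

production: 215/215 (binding)
airtime: 145/145 (binding)
design: 295/319 (slack 24)
By complementary slackness, a constraint with positive slack has shadow price 0 → design.

design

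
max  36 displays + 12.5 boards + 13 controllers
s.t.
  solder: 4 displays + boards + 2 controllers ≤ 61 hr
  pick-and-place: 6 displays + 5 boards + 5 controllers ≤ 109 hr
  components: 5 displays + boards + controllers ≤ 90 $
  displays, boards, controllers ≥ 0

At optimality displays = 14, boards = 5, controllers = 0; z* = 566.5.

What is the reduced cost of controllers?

-7

Check each constraint at x*: solder 61/61 (tight); pick-and-place 109/109 (tight); components 75/90 (slack 15).
Since components is not tight, its dual is 0.
From A_Bᵀ y = c: 4·y_solder + 6·y_pick-and-place = 36; 1·y_solder + 5·y_pick-and-place = 12.5.
This yields shadow prices y_solder = 7.5, y_pick-and-place = 1.
Reduced cost of controllers: c₃ − yᵀa₃ = 13 − (7.5·2 + 1·5) = 13 − 20 = -7.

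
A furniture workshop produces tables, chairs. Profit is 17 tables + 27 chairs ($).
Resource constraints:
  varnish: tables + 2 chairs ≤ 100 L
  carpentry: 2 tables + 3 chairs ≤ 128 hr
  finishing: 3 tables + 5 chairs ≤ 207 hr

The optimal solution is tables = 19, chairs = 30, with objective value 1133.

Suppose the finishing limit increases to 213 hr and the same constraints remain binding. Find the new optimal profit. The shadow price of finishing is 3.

Δb = 6, so new z* = 1133 + (3)·(6) = 1133 + 18 = 1151.

1151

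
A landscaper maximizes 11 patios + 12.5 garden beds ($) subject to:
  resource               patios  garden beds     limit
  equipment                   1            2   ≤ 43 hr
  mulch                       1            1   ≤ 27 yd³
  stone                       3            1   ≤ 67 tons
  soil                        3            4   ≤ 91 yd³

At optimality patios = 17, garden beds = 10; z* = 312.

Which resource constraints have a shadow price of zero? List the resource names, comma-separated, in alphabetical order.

equipment, stone

equipment: 37/43 (slack 6)
mulch: 27/27 (binding)
stone: 61/67 (slack 6)
soil: 91/91 (binding)
By complementary slackness, a constraint with positive slack has shadow price 0 → equipment, stone.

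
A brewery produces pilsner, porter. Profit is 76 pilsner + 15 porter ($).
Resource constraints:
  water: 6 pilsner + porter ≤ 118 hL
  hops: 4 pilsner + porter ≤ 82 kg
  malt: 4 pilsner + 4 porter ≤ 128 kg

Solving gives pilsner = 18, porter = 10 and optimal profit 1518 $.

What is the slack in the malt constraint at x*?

malt used = 4·18 + 4·10 = 112; slack = 128 − 112 = 16.

16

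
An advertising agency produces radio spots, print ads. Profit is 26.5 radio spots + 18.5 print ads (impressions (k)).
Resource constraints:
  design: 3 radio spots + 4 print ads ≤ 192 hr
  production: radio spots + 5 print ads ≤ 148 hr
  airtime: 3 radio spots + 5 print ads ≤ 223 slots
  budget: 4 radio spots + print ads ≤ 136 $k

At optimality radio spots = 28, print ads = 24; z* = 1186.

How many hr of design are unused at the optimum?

12

design used = 3·28 + 4·24 = 180; slack = 192 − 180 = 12.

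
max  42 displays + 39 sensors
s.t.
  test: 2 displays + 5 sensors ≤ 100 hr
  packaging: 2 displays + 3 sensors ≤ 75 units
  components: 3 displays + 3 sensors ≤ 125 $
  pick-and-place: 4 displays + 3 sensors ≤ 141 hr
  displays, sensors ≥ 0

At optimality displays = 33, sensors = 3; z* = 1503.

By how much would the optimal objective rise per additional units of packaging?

At the optimum: test uses 81 of 100 (slack = 19); packaging uses 75 of 75 (binding); components uses 108 of 125 (slack = 17); pick-and-place uses 141 of 141 (binding).
By complementary slackness, y = 0 for the non-binding constraints.
From A_Bᵀ y = c: 2·y_packaging + 4·y_pick-and-place = 42; 3·y_packaging + 3·y_pick-and-place = 39.
This yields shadow prices y_packaging = 5, y_pick-and-place = 8.
Shadow price of packaging = 5.

5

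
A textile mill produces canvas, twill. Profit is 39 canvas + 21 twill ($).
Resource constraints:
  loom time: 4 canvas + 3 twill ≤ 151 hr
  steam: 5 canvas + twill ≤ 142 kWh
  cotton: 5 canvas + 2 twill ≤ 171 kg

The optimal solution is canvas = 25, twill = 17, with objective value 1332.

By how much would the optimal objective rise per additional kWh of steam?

Check each constraint at x*: loom time 151/151 (tight); steam 142/142 (tight); cotton 159/171 (slack 12).
Since cotton is not tight, its dual is 0.
The binding rows give the dual system: 4·y_loom time + 5·y_steam = 39 and 3·y_loom time + 1·y_steam = 21.
→ y_loom time = 6 and y_steam = 3.
Shadow price of steam = 3.

3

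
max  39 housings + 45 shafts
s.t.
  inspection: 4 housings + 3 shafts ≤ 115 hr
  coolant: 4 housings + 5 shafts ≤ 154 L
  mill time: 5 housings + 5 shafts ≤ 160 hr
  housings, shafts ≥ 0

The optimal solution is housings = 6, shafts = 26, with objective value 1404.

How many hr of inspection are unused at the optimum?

inspection used = 4·6 + 3·26 = 102; slack = 115 − 102 = 13.

13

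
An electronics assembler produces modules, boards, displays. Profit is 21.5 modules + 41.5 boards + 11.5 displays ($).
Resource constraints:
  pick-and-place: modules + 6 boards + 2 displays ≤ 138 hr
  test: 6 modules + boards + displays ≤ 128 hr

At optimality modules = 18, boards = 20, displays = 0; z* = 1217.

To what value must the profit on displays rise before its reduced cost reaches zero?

Check each constraint at x*: pick-and-place 138/138 (tight); test 128/128 (tight).
Dual feasibility on the basic columns requires 1·y_pick-and-place + 6·y_test = 21.5, 6·y_pick-and-place + 1·y_test = 41.5.
This yields shadow prices y_pick-and-place = 6.5, y_test = 2.5.
displays enters the basis when its profit ≥ yᵀa₃ = 6.5·2 + 2.5·1 = 15.5.

15.5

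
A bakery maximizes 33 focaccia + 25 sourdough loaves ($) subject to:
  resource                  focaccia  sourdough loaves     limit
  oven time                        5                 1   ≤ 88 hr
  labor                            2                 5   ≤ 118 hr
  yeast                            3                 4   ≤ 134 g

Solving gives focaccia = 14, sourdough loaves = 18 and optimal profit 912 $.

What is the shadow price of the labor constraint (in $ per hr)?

4

At the optimum: oven time uses 88 of 88 (binding); labor uses 118 of 118 (binding); yeast uses 114 of 134 (slack = 20).
Since yeast is not tight, its dual is 0.
From A_Bᵀ y = c: 5·y_oven time + 2·y_labor = 33; 1·y_oven time + 5·y_labor = 25.
Solving: y_oven time = 5, y_labor = 4.
Shadow price of labor = 4.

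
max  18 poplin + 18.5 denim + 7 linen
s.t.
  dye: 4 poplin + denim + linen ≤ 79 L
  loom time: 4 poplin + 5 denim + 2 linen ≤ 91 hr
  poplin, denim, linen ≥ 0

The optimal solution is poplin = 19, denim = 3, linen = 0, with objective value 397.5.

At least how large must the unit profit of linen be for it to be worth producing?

Check each constraint at x*: dye 79/79 (tight); loom time 91/91 (tight).
From A_Bᵀ y = c: 4·y_dye + 4·y_loom time = 18; 1·y_dye + 5·y_loom time = 18.5.
Solving: y_dye = 1, y_loom time = 3.5.
linen enters the basis when its profit ≥ yᵀa₃ = 1·1 + 3.5·2 = 8.

8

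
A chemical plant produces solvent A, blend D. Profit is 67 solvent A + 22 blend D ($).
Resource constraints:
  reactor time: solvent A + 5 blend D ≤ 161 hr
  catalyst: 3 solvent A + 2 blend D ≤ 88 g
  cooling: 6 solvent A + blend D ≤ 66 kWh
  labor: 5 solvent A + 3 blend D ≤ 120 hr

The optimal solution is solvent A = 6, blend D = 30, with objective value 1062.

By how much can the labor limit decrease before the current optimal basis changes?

Binding constraints: cooling, labor. The basis is B = [[6,1],[5,3]] with det 13.
Per unit decrease in labor, x* moves by d = (0.0769, -0.4615).
The basis stays optimal until blend D reaches 0; allowable decrease = 65 hr.

65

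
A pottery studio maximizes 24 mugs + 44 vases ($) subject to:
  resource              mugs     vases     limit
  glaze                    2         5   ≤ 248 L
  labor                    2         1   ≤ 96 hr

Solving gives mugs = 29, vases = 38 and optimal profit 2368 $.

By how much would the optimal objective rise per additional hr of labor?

Both glaze and labor are binding at x*.
Dual feasibility on the basic columns requires 2·y_glaze + 2·y_labor = 24, 5·y_glaze + 1·y_labor = 44.
Solving: y_glaze = 8, y_labor = 4.
Shadow price of labor = 4.

4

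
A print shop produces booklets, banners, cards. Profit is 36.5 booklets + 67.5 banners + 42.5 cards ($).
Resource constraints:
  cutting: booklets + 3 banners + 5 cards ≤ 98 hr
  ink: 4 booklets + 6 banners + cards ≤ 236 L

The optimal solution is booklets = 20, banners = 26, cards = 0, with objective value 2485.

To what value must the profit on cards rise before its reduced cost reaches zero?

At the optimum: cutting uses 98 of 98 (binding); ink uses 236 of 236 (binding).
The binding rows give the dual system: 1·y_cutting + 4·y_ink = 36.5 and 3·y_cutting + 6·y_ink = 67.5.
This yields shadow prices y_cutting = 8.5, y_ink = 7.
cards enters the basis when its profit ≥ yᵀa₃ = 8.5·5 + 7·1 = 49.5.

49.5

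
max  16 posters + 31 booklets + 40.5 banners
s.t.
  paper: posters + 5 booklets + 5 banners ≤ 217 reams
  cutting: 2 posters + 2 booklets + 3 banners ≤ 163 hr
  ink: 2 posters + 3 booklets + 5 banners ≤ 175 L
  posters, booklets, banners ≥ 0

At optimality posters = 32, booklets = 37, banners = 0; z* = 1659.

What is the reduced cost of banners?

Binding: paper and ink. Non-binding: cutting (25 unused).
By complementary slackness, y = 0 for the non-binding constraint.
The binding rows give the dual system: 1·y_paper + 2·y_ink = 16 and 5·y_paper + 3·y_ink = 31.
This yields shadow prices y_paper = 2, y_ink = 7.
Reduced cost of banners: c₃ − yᵀa₃ = 40.5 − (2·5 + 7·5) = 40.5 − 45 = -4.5.

-4.5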